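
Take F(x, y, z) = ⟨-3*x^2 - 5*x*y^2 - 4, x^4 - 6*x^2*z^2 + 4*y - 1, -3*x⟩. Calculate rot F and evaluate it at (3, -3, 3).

(∇×F)₁ = ∂F₃/∂y − ∂F₂/∂z = 12*x^2*z
(∇×F)₂ = ∂F₁/∂z − ∂F₃/∂x = 3
(∇×F)₃ = ∂F₂/∂x − ∂F₁/∂y = 4*x^3 + 10*x*y - 12*x*z^2
∇×F = (12*x^2*z, 3, 4*x^3 + 10*x*y - 12*x*z^2)
At (3, -3, 3): (324, 3, -306).

(324, 3, -306)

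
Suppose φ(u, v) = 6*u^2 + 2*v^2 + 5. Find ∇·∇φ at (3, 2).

16

∂²φ/∂u² = 12
∂²φ/∂v² = 4
∇²φ = 16
At (3, 2): 16.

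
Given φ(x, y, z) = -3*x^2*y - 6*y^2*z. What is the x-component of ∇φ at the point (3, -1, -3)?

(∇φ)_1 = ∂φ/∂x = -6*x*y
At (3, -1, -3): 18.

18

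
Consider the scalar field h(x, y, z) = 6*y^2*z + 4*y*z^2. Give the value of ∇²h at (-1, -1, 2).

∂²h/∂x² = 0
∂²h/∂y² = 12*z
∂²h/∂z² = 8*y
∇²h = 8*y + 12*z
At (-1, -1, 2): 16.

16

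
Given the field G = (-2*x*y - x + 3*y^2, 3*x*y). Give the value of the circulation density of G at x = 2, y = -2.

∂G₂/∂x = 3*y
∂G₁/∂y = -2*x + 6*y
Scalar curl = 2*x - 3*y
At (2, -2): 10.

10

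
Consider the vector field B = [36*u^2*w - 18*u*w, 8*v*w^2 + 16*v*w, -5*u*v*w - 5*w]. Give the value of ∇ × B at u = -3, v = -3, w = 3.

(∇×B)₁ = ∂B₃/∂v − ∂B₂/∂w = -5*u*w - 16*v*w - 16*v
(∇×B)₂ = ∂B₁/∂w − ∂B₃/∂u = 36*u^2 - 18*u + 5*v*w
(∇×B)₃ = ∂B₂/∂u − ∂B₁/∂v = 0
∇×B = (-5*u*w - 16*v*w - 16*v, 36*u^2 - 18*u + 5*v*w, 0)
At (-3, -3, 3): (237, 333, 0).

(237, 333, 0)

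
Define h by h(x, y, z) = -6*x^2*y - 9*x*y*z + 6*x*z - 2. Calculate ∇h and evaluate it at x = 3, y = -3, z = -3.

∂h/∂x = -12*x*y - 9*y*z + 6*z
∂h/∂y = -6*x^2 - 9*x*z
∂h/∂z = -9*x*y + 6*x
∇h = (-12*x*y - 9*y*z + 6*z, -6*x^2 - 9*x*z, -9*x*y + 6*x)
At (3, -3, -3): (9, 27, 99).

(9, 27, 99)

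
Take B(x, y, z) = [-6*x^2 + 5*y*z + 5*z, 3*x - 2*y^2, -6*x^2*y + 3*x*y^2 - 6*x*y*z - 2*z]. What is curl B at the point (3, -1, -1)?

(-54, -33, 8)

(∇×B)₁ = ∂B₃/∂y − ∂B₂/∂z = -6*x^2 + 6*x*y - 6*x*z
(∇×B)₂ = ∂B₁/∂z − ∂B₃/∂x = 12*x*y - 3*y^2 + 6*y*z + 5*y + 5
(∇×B)₃ = ∂B₂/∂x − ∂B₁/∂y = -5*z + 3
∇×B = (-6*x^2 + 6*x*y - 6*x*z, 12*x*y - 3*y^2 + 6*y*z + 5*y + 5, -5*z + 3)
At (3, -1, -1): (-54, -33, 8).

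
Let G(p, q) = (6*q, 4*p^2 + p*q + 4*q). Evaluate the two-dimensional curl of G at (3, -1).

17

∂G₂/∂p = 8*p + q
∂G₁/∂q = 6
Scalar curl = 8*p + q - 6
At (3, -1): 17.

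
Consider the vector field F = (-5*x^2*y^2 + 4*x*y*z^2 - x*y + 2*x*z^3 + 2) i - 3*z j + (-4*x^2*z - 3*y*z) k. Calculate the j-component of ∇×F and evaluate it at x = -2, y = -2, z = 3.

-60

(∇×F)_2 = ∂F₁/∂z − ∂F₃/∂x
= 8*x*y*z + 6*x*z^2 − (-8*x*z)
= 8*x*y*z + 6*x*z^2 + 8*x*z
At (-2, -2, 3): -60.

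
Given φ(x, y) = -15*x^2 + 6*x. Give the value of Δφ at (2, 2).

-30

∂²φ/∂x² = -30
∂²φ/∂y² = 0
∇²φ = -30
At (2, 2): -30.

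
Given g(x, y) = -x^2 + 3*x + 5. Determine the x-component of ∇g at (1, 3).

(∇g)_1 = ∂g/∂x = -2*x + 3
At (1, 3): 1.

1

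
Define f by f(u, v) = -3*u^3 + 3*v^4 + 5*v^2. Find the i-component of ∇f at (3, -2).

(∇f)_1 = ∂f/∂u = -9*u^2
At (3, -2): -81.

-81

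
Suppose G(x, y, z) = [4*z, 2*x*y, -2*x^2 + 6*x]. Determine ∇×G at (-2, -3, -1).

(∇×G)₁ = ∂G₃/∂y − ∂G₂/∂z = 0
(∇×G)₂ = ∂G₁/∂z − ∂G₃/∂x = 4*x - 2
(∇×G)₃ = ∂G₂/∂x − ∂G₁/∂y = 2*y
∇×G = (0, 4*x - 2, 2*y)
At (-2, -3, -1): (0, -10, -6).

(0, -10, -6)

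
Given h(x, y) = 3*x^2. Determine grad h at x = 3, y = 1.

(18, 0)

∂h/∂x = 6*x
∂h/∂y = 0
∇h = (6*x, 0)
At (3, 1): (18, 0).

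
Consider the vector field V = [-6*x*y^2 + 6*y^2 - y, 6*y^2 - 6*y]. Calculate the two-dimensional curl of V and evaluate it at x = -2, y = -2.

∂V₂/∂x = 0
∂V₁/∂y = -12*x*y + 12*y - 1
Scalar curl = 12*x*y - 12*y + 1
At (-2, -2): 73.

73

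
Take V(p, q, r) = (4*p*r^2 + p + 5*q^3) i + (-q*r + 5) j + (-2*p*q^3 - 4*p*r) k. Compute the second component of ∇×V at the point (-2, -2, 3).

(∇×V)_2 = ∂V₁/∂r − ∂V₃/∂p
= 8*p*r − (-2*q^3 - 4*r)
= 8*p*r + 2*q^3 + 4*r
At (-2, -2, 3): -52.

-52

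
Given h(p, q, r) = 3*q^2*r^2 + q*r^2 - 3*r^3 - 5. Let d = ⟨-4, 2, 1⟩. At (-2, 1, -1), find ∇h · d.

-3

∂h/∂p = 0
∂h/∂q = 6*q*r^2 + r^2
∂h/∂r = 6*q^2*r + 2*q*r - 9*r^2
∇h at (-2, 1, -1) = (0, 7, -17)
∇h · d = (0)(-4) + (7)(2) + (-17)(1) = -3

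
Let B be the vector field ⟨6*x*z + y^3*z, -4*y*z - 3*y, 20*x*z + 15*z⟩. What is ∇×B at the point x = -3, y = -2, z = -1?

(∇×B)₁ = ∂B₃/∂y − ∂B₂/∂z = 4*y
(∇×B)₂ = ∂B₁/∂z − ∂B₃/∂x = 6*x + y^3 - 20*z
(∇×B)₃ = ∂B₂/∂x − ∂B₁/∂y = -3*y^2*z
∇×B = (4*y, 6*x + y^3 - 20*z, -3*y^2*z)
At (-3, -2, -1): (-8, -6, 12).

(-8, -6, 12)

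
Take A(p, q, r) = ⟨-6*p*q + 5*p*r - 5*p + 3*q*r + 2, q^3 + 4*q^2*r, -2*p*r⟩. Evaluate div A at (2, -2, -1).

26

∂A₁/∂p = -6*q + 5*r - 5
∂A₂/∂q = 3*q^2 + 8*q*r
∂A₃/∂r = -2*p
∇·A = -2*p + 3*q^2 + 8*q*r - 6*q + 5*r - 5
At (2, -2, -1): 26.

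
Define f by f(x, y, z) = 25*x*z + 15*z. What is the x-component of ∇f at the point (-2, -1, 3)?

(∇f)_1 = ∂f/∂x = 25*z
At (-2, -1, 3): 75.

75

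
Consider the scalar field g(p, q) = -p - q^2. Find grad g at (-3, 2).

∂g/∂p = -1
∂g/∂q = -2*q
∇g = (-1, -2*q)
At (-3, 2): (-1, -4).

(-1, -4)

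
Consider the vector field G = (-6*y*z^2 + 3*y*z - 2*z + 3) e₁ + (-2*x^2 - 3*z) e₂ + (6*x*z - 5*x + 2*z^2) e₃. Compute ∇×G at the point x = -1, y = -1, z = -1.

(3, -6, 13)

(∇×G)₁ = ∂G₃/∂y − ∂G₂/∂z = 3
(∇×G)₂ = ∂G₁/∂z − ∂G₃/∂x = -12*y*z + 3*y - 6*z + 3
(∇×G)₃ = ∂G₂/∂x − ∂G₁/∂y = -4*x + 6*z^2 - 3*z
∇×G = (3, -12*y*z + 3*y - 6*z + 3, -4*x + 6*z^2 - 3*z)
At (-1, -1, -1): (3, -6, 13).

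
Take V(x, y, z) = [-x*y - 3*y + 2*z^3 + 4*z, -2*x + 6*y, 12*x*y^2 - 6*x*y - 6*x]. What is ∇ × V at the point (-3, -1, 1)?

(90, -2, -2)

(∇×V)₁ = ∂V₃/∂y − ∂V₂/∂z = 24*x*y - 6*x
(∇×V)₂ = ∂V₁/∂z − ∂V₃/∂x = -12*y^2 + 6*y + 6*z^2 + 10
(∇×V)₃ = ∂V₂/∂x − ∂V₁/∂y = x + 1
∇×V = (24*x*y - 6*x, -12*y^2 + 6*y + 6*z^2 + 10, x + 1)
At (-3, -1, 1): (90, -2, -2).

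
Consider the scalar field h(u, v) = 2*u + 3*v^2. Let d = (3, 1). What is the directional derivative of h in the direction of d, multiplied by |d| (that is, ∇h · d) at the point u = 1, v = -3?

∂h/∂u = 2
∂h/∂v = 6*v
∇h at (1, -3) = (2, -18)
∇h · d = (2)(3) + (-18)(1) = -12

-12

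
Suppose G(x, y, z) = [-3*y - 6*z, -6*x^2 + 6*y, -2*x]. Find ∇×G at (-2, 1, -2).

(∇×G)₁ = ∂G₃/∂y − ∂G₂/∂z = 0
(∇×G)₂ = ∂G₁/∂z − ∂G₃/∂x = -4
(∇×G)₃ = ∂G₂/∂x − ∂G₁/∂y = -12*x + 3
∇×G = (0, -4, -12*x + 3)
At (-2, 1, -2): (0, -4, 27).

(0, -4, 27)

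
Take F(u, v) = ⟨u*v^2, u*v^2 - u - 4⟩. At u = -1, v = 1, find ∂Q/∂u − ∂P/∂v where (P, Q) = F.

2

∂F₂/∂u = v^2 - 1
∂F₁/∂v = 2*u*v
Scalar curl = -2*u*v + v^2 - 1
At (-1, 1): 2.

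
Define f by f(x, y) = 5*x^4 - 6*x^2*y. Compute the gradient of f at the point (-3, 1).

∂f/∂x = 20*x^3 - 12*x*y
∂f/∂y = -6*x^2
∇f = (20*x^3 - 12*x*y, -6*x^2)
At (-3, 1): (-504, -54).

(-504, -54)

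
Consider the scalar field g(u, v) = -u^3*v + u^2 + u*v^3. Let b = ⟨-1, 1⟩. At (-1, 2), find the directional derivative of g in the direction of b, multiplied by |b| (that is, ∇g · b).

∂g/∂u = -3*u^2*v + 2*u + v^3
∂g/∂v = -u^3 + 3*u*v^2
∇g at (-1, 2) = (0, -11)
∇g · b = (0)(-1) + (-11)(1) = -11

-11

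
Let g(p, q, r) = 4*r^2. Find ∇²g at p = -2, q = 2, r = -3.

8

∂²g/∂p² = 0
∂²g/∂q² = 0
∂²g/∂r² = 8
∇²g = 8
At (-2, 2, -3): 8.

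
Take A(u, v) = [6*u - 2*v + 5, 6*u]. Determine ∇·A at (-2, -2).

∂A₁/∂u = 6
∂A₂/∂v = 0
∇·A = 6
At (-2, -2): 6.

6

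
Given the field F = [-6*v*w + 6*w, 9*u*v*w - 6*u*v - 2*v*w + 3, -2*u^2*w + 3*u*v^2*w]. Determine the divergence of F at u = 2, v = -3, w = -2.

∂F₁/∂u = 0
∂F₂/∂v = 9*u*w - 6*u - 2*w
∂F₃/∂w = -2*u^2 + 3*u*v^2
∇·F = -2*u^2 + 3*u*v^2 + 9*u*w - 6*u - 2*w
At (2, -3, -2): 2.

2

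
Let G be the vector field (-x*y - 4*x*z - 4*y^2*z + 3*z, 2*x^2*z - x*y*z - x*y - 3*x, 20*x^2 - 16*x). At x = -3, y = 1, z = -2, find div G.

∂G₁/∂x = -y - 4*z
∂G₂/∂y = -x*z - x
∂G₃/∂z = 0
∇·G = -x*z - x - y - 4*z
At (-3, 1, -2): 4.

4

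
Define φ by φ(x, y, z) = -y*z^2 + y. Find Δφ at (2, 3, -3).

-6

∂²φ/∂x² = 0
∂²φ/∂y² = 0
∂²φ/∂z² = -2*y
∇²φ = -2*y
At (2, 3, -3): -6.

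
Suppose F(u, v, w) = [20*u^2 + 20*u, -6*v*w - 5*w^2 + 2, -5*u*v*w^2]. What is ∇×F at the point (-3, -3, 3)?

(147, -135, 0)

(∇×F)₁ = ∂F₃/∂v − ∂F₂/∂w = -5*u*w^2 + 6*v + 10*w
(∇×F)₂ = ∂F₁/∂w − ∂F₃/∂u = 5*v*w^2
(∇×F)₃ = ∂F₂/∂u − ∂F₁/∂v = 0
∇×F = (-5*u*w^2 + 6*v + 10*w, 5*v*w^2, 0)
At (-3, -3, 3): (147, -135, 0).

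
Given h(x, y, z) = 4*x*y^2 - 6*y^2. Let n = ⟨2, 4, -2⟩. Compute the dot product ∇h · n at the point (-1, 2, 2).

-128

∂h/∂x = 4*y^2
∂h/∂y = 8*x*y - 12*y
∂h/∂z = 0
∇h at (-1, 2, 2) = (16, -40, 0)
∇h · n = (16)(2) + (-40)(4) + (0)(-2) = -128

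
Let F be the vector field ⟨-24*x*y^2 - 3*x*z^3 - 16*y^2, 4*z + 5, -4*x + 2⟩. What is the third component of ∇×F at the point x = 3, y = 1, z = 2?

176

(∇×F)_3 = ∂F₂/∂x − ∂F₁/∂y
= 0 − (-48*x*y - 32*y)
= 48*x*y + 32*y
At (3, 1, 2): 176.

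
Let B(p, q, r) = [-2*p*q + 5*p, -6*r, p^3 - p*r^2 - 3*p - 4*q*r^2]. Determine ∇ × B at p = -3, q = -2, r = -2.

(-10, -20, -6)

(∇×B)₁ = ∂B₃/∂q − ∂B₂/∂r = -4*r^2 + 6
(∇×B)₂ = ∂B₁/∂r − ∂B₃/∂p = -3*p^2 + r^2 + 3
(∇×B)₃ = ∂B₂/∂p − ∂B₁/∂q = 2*p
∇×B = (-4*r^2 + 6, -3*p^2 + r^2 + 3, 2*p)
At (-3, -2, -2): (-10, -20, -6).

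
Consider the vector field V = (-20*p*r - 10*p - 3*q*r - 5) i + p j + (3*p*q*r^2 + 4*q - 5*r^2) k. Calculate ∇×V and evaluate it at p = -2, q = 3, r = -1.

(-2, 22, -2)

(∇×V)₁ = ∂V₃/∂q − ∂V₂/∂r = 3*p*r^2 + 4
(∇×V)₂ = ∂V₁/∂r − ∂V₃/∂p = -20*p - 3*q*r^2 - 3*q
(∇×V)₃ = ∂V₂/∂p − ∂V₁/∂q = 3*r + 1
∇×V = (3*p*r^2 + 4, -20*p - 3*q*r^2 - 3*q, 3*r + 1)
At (-2, 3, -1): (-2, 22, -2).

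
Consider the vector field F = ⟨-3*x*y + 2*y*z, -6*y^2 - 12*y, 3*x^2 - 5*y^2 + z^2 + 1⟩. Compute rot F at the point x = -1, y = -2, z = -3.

(∇×F)₁ = ∂F₃/∂y − ∂F₂/∂z = -10*y
(∇×F)₂ = ∂F₁/∂z − ∂F₃/∂x = -6*x + 2*y
(∇×F)₃ = ∂F₂/∂x − ∂F₁/∂y = 3*x - 2*z
∇×F = (-10*y, -6*x + 2*y, 3*x - 2*z)
At (-1, -2, -3): (20, 2, 3).

(20, 2, 3)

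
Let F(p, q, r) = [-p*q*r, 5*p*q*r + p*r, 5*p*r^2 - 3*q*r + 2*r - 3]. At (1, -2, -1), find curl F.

(∇×F)₁ = ∂F₃/∂q − ∂F₂/∂r = -5*p*q - p - 3*r
(∇×F)₂ = ∂F₁/∂r − ∂F₃/∂p = -p*q - 5*r^2
(∇×F)₃ = ∂F₂/∂p − ∂F₁/∂q = p*r + 5*q*r + r
∇×F = (-5*p*q - p - 3*r, -p*q - 5*r^2, p*r + 5*q*r + r)
At (1, -2, -1): (12, -3, 8).

(12, -3, 8)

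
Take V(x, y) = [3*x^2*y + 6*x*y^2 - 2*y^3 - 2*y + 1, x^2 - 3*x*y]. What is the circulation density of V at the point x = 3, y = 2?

∂V₂/∂x = 2*x - 3*y
∂V₁/∂y = 3*x^2 + 12*x*y - 6*y^2 - 2
Scalar curl = -3*x^2 - 12*x*y + 2*x + 6*y^2 - 3*y + 2
At (3, 2): -73.

-73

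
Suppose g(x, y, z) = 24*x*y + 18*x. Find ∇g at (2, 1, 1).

∂g/∂x = 24*y + 18
∂g/∂y = 24*x
∂g/∂z = 0
∇g = (24*y + 18, 24*x, 0)
At (2, 1, 1): (42, 48, 0).

(42, 48, 0)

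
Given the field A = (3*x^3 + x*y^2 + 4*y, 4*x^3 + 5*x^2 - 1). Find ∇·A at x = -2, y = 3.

∂A₁/∂x = 9*x^2 + y^2
∂A₂/∂y = 0
∇·A = 9*x^2 + y^2
At (-2, 3): 45.

45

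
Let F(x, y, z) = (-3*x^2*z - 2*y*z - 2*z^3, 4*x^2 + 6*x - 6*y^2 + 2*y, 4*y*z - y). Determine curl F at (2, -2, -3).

(-13, -62, 16)

(∇×F)₁ = ∂F₃/∂y − ∂F₂/∂z = 4*z - 1
(∇×F)₂ = ∂F₁/∂z − ∂F₃/∂x = -3*x^2 - 2*y - 6*z^2
(∇×F)₃ = ∂F₂/∂x − ∂F₁/∂y = 8*x + 2*z + 6
∇×F = (4*z - 1, -3*x^2 - 2*y - 6*z^2, 8*x + 2*z + 6)
At (2, -2, -3): (-13, -62, 16).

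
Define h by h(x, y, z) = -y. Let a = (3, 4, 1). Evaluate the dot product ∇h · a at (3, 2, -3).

-4

∂h/∂x = 0
∂h/∂y = -1
∂h/∂z = 0
∇h at (3, 2, -3) = (0, -1, 0)
∇h · a = (0)(3) + (-1)(4) + (0)(1) = -4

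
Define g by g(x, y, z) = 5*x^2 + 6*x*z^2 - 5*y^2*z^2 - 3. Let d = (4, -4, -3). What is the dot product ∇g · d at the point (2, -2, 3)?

∂g/∂x = 10*x + 6*z^2
∂g/∂y = -10*y*z^2
∂g/∂z = 12*x*z - 10*y^2*z
∇g at (2, -2, 3) = (74, 180, -48)
∇g · d = (74)(4) + (180)(-4) + (-48)(-3) = -280

-280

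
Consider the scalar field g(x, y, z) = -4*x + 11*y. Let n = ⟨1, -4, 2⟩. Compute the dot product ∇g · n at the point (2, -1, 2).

∂g/∂x = -4
∂g/∂y = 11
∂g/∂z = 0
∇g at (2, -1, 2) = (-4, 11, 0)
∇g · n = (-4)(1) + (11)(-4) + (0)(2) = -48

-48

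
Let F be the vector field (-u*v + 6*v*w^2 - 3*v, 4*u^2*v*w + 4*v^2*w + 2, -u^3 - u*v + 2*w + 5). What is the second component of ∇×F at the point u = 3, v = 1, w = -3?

-8

(∇×F)_2 = ∂F₁/∂w − ∂F₃/∂u
= 12*v*w − (-3*u^2 - v)
= 3*u^2 + 12*v*w + v
At (3, 1, -3): -8.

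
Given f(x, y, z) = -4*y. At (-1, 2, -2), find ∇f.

(0, -4, 0)

∂f/∂x = 0
∂f/∂y = -4
∂f/∂z = 0
∇f = (0, -4, 0)
At (-1, 2, -2): (0, -4, 0).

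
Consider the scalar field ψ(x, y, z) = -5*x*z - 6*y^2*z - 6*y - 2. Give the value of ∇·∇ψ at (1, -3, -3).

36

∂²ψ/∂x² = 0
∂²ψ/∂y² = -12*z
∂²ψ/∂z² = 0
∇²ψ = -12*z
At (1, -3, -3): 36.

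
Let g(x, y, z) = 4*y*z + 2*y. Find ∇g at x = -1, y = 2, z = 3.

∂g/∂x = 0
∂g/∂y = 4*z + 2
∂g/∂z = 4*y
∇g = (0, 4*z + 2, 4*y)
At (-1, 2, 3): (0, 14, 8).

(0, 14, 8)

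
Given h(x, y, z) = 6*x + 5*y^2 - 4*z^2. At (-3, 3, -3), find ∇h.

(6, 30, 24)

∂h/∂x = 6
∂h/∂y = 10*y
∂h/∂z = -8*z
∇h = (6, 10*y, -8*z)
At (-3, 3, -3): (6, 30, 24).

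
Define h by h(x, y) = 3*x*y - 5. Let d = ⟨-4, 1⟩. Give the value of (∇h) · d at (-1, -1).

∂h/∂x = 3*y
∂h/∂y = 3*x
∇h at (-1, -1) = (-3, -3)
∇h · d = (-3)(-4) + (-3)(1) = 9

9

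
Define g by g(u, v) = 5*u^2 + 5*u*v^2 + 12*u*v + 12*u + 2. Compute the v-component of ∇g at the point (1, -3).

(∇g)_2 = ∂g/∂v = 10*u*v + 12*u
At (1, -3): -18.

-18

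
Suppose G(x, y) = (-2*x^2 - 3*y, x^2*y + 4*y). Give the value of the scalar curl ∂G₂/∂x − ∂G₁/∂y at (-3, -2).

∂G₂/∂x = 2*x*y
∂G₁/∂y = -3
Scalar curl = 2*x*y + 3
At (-3, -2): 15.

15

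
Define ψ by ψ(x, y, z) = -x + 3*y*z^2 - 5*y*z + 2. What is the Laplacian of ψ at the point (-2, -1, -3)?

-6

∂²ψ/∂x² = 0
∂²ψ/∂y² = 0
∂²ψ/∂z² = 6*y
∇²ψ = 6*y
At (-2, -1, -3): -6.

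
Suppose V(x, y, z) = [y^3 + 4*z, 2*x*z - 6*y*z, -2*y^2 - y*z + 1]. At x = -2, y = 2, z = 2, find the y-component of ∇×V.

4

(∇×V)_2 = ∂V₁/∂z − ∂V₃/∂x
= 4 − (0)
= 4
At (-2, 2, 2): 4.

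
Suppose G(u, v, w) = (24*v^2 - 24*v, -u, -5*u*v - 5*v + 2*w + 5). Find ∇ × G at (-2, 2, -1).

(∇×G)₁ = ∂G₃/∂v − ∂G₂/∂w = -5*u - 5
(∇×G)₂ = ∂G₁/∂w − ∂G₃/∂u = 5*v
(∇×G)₃ = ∂G₂/∂u − ∂G₁/∂v = -48*v + 23
∇×G = (-5*u - 5, 5*v, -48*v + 23)
At (-2, 2, -1): (5, 10, -73).

(5, 10, -73)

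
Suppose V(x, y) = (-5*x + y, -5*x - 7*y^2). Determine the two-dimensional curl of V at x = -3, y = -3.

∂V₂/∂x = -5
∂V₁/∂y = 1
Scalar curl = -6
At (-3, -3): -6.

-6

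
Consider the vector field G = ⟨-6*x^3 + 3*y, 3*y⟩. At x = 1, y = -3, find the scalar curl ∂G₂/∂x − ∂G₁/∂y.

-3

∂G₂/∂x = 0
∂G₁/∂y = 3
Scalar curl = -3
At (1, -3): -3.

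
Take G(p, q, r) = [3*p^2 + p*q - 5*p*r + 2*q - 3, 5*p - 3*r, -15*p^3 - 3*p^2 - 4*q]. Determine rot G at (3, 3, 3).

(-1, 408, 0)

(∇×G)₁ = ∂G₃/∂q − ∂G₂/∂r = -1
(∇×G)₂ = ∂G₁/∂r − ∂G₃/∂p = 45*p^2 + p
(∇×G)₃ = ∂G₂/∂p − ∂G₁/∂q = -p + 3
∇×G = (-1, 45*p^2 + p, -p + 3)
At (3, 3, 3): (-1, 408, 0).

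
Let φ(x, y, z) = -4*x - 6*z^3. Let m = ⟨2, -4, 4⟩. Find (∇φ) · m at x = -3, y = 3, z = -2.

∂φ/∂x = -4
∂φ/∂y = 0
∂φ/∂z = -18*z^2
∇φ at (-3, 3, -2) = (-4, 0, -72)
∇φ · m = (-4)(2) + (0)(-4) + (-72)(4) = -296

-296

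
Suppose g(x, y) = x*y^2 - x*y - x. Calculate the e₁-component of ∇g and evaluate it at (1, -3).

(∇g)_1 = ∂g/∂x = y^2 - y - 1
At (1, -3): 11.

11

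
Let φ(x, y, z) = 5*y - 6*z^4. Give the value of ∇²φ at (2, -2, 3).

-648

∂²φ/∂x² = 0
∂²φ/∂y² = 0
∂²φ/∂z² = -72*z^2
∇²φ = -72*z^2
At (2, -2, 3): -648.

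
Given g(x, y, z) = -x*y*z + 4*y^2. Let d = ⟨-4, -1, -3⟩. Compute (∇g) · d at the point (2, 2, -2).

-24

∂g/∂x = -y*z
∂g/∂y = -x*z + 8*y
∂g/∂z = -x*y
∇g at (2, 2, -2) = (4, 20, -4)
∇g · d = (4)(-4) + (20)(-1) + (-4)(-3) = -24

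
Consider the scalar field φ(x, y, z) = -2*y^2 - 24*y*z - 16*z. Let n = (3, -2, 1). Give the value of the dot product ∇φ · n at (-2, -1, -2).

-96

∂φ/∂x = 0
∂φ/∂y = -4*y - 24*z
∂φ/∂z = -24*y - 16
∇φ at (-2, -1, -2) = (0, 52, 8)
∇φ · n = (0)(3) + (52)(-2) + (8)(1) = -96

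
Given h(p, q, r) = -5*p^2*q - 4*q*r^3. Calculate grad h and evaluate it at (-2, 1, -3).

∂h/∂p = -10*p*q
∂h/∂q = -5*p^2 - 4*r^3
∂h/∂r = -12*q*r^2
∇h = (-10*p*q, -5*p^2 - 4*r^3, -12*q*r^2)
At (-2, 1, -3): (20, 88, -108).

(20, 88, -108)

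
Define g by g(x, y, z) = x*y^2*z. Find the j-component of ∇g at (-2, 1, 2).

-8

(∇g)_2 = ∂g/∂y = 2*x*y*z
At (-2, 1, 2): -8.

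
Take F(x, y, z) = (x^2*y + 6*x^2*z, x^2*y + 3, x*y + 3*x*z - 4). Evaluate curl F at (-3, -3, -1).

(-3, 60, 9)

(∇×F)₁ = ∂F₃/∂y − ∂F₂/∂z = x
(∇×F)₂ = ∂F₁/∂z − ∂F₃/∂x = 6*x^2 - y - 3*z
(∇×F)₃ = ∂F₂/∂x − ∂F₁/∂y = -x^2 + 2*x*y
∇×F = (x, 6*x^2 - y - 3*z, -x^2 + 2*x*y)
At (-3, -3, -1): (-3, 60, 9).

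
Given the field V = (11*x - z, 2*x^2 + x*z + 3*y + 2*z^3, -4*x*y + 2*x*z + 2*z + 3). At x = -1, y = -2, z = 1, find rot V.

(∇×V)₁ = ∂V₃/∂y − ∂V₂/∂z = -5*x - 6*z^2
(∇×V)₂ = ∂V₁/∂z − ∂V₃/∂x = 4*y - 2*z - 1
(∇×V)₃ = ∂V₂/∂x − ∂V₁/∂y = 4*x + z
∇×V = (-5*x - 6*z^2, 4*y - 2*z - 1, 4*x + z)
At (-1, -2, 1): (-1, -11, -3).

(-1, -11, -3)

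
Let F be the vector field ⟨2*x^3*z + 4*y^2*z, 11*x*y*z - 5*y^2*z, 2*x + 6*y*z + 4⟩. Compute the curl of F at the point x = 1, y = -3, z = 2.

(90, 36, -18)

(∇×F)₁ = ∂F₃/∂y − ∂F₂/∂z = -11*x*y + 5*y^2 + 6*z
(∇×F)₂ = ∂F₁/∂z − ∂F₃/∂x = 2*x^3 + 4*y^2 - 2
(∇×F)₃ = ∂F₂/∂x − ∂F₁/∂y = 3*y*z
∇×F = (-11*x*y + 5*y^2 + 6*z, 2*x^3 + 4*y^2 - 2, 3*y*z)
At (1, -3, 2): (90, 36, -18).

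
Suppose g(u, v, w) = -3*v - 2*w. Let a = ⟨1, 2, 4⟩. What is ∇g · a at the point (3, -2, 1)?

∂g/∂u = 0
∂g/∂v = -3
∂g/∂w = -2
∇g at (3, -2, 1) = (0, -3, -2)
∇g · a = (0)(1) + (-3)(2) + (-2)(4) = -14

-14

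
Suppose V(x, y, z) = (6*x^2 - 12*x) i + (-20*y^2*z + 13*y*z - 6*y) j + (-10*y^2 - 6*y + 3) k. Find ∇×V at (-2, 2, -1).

(8, 0, 0)

(∇×V)₁ = ∂V₃/∂y − ∂V₂/∂z = 20*y^2 - 33*y - 6
(∇×V)₂ = ∂V₁/∂z − ∂V₃/∂x = 0
(∇×V)₃ = ∂V₂/∂x − ∂V₁/∂y = 0
∇×V = (20*y^2 - 33*y - 6, 0, 0)
At (-2, 2, -1): (8, 0, 0).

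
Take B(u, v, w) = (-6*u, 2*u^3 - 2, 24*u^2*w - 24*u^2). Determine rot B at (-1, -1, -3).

(0, -192, 6)

(∇×B)₁ = ∂B₃/∂v − ∂B₂/∂w = 0
(∇×B)₂ = ∂B₁/∂w − ∂B₃/∂u = -48*u*w + 48*u
(∇×B)₃ = ∂B₂/∂u − ∂B₁/∂v = 6*u^2
∇×B = (0, -48*u*w + 48*u, 6*u^2)
At (-1, -1, -3): (0, -192, 6).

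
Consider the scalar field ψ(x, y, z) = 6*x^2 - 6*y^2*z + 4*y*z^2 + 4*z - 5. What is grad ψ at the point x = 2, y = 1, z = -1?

∂ψ/∂x = 12*x
∂ψ/∂y = -12*y*z + 4*z^2
∂ψ/∂z = -6*y^2 + 8*y*z + 4
∇ψ = (12*x, -12*y*z + 4*z^2, -6*y^2 + 8*y*z + 4)
At (2, 1, -1): (24, 16, -10).

(24, 16, -10)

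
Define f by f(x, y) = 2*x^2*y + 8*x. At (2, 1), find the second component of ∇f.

(∇f)_2 = ∂f/∂y = 2*x^2
At (2, 1): 8.

8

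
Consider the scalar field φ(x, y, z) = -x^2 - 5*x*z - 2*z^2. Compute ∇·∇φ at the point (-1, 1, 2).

∂²φ/∂x² = -2
∂²φ/∂y² = 0
∂²φ/∂z² = -4
∇²φ = -6
At (-1, 1, 2): -6.

-6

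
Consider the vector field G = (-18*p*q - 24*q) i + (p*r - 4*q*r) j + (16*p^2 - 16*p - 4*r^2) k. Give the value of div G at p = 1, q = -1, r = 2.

∂G₁/∂p = -18*q
∂G₂/∂q = -4*r
∂G₃/∂r = -8*r
∇·G = -18*q - 12*r
At (1, -1, 2): -6.

-6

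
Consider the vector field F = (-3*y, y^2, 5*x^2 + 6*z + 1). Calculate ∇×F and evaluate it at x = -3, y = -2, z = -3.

(∇×F)₁ = ∂F₃/∂y − ∂F₂/∂z = 0
(∇×F)₂ = ∂F₁/∂z − ∂F₃/∂x = -10*x
(∇×F)₃ = ∂F₂/∂x − ∂F₁/∂y = 3
∇×F = (0, -10*x, 3)
At (-3, -2, -3): (0, 30, 3).

(0, 30, 3)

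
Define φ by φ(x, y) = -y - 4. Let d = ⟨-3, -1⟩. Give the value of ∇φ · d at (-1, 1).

∂φ/∂x = 0
∂φ/∂y = -1
∇φ at (-1, 1) = (0, -1)
∇φ · d = (0)(-3) + (-1)(-1) = 1

1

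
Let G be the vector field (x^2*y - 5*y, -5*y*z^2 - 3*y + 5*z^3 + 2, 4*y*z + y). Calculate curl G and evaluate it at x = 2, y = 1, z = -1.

(∇×G)₁ = ∂G₃/∂y − ∂G₂/∂z = 10*y*z - 15*z^2 + 4*z + 1
(∇×G)₂ = ∂G₁/∂z − ∂G₃/∂x = 0
(∇×G)₃ = ∂G₂/∂x − ∂G₁/∂y = -x^2 + 5
∇×G = (10*y*z - 15*z^2 + 4*z + 1, 0, -x^2 + 5)
At (2, 1, -1): (-28, 0, 1).

(-28, 0, 1)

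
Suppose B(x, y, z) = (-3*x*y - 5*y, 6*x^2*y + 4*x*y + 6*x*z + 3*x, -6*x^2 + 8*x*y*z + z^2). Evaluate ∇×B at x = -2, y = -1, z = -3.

(60, -48, 4)

(∇×B)₁ = ∂B₃/∂y − ∂B₂/∂z = 8*x*z - 6*x
(∇×B)₂ = ∂B₁/∂z − ∂B₃/∂x = 12*x - 8*y*z
(∇×B)₃ = ∂B₂/∂x − ∂B₁/∂y = 12*x*y + 3*x + 4*y + 6*z + 8
∇×B = (8*x*z - 6*x, 12*x - 8*y*z, 12*x*y + 3*x + 4*y + 6*z + 8)
At (-2, -1, -3): (60, -48, 4).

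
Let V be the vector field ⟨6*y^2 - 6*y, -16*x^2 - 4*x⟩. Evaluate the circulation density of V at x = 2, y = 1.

-74

∂V₂/∂x = -32*x - 4
∂V₁/∂y = 12*y - 6
Scalar curl = -32*x - 12*y + 2
At (2, 1): -74.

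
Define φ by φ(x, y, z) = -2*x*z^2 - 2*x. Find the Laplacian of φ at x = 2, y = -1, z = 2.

∂²φ/∂x² = 0
∂²φ/∂y² = 0
∂²φ/∂z² = -4*x
∇²φ = -4*x
At (2, -1, 2): -8.

-8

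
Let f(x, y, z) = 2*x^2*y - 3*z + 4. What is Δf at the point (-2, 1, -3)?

∂²f/∂x² = 4*y
∂²f/∂y² = 0
∂²f/∂z² = 0
∇²f = 4*y
At (-2, 1, -3): 4.

4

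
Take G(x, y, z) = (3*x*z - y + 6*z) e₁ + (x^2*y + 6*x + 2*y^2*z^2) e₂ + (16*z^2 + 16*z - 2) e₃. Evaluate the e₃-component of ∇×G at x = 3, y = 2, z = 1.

19

(∇×G)_3 = ∂G₂/∂x − ∂G₁/∂y
= 2*x*y + 6 − (-1)
= 2*x*y + 7
At (3, 2, 1): 19.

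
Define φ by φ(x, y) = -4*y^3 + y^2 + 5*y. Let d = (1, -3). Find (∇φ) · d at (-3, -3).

327

∂φ/∂x = 0
∂φ/∂y = -12*y^2 + 2*y + 5
∇φ at (-3, -3) = (0, -109)
∇φ · d = (0)(1) + (-109)(-3) = 327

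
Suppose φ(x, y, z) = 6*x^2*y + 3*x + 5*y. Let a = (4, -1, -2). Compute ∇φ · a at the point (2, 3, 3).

271

∂φ/∂x = 12*x*y + 3
∂φ/∂y = 6*x^2 + 5
∂φ/∂z = 0
∇φ at (2, 3, 3) = (75, 29, 0)
∇φ · a = (75)(4) + (29)(-1) + (0)(-2) = 271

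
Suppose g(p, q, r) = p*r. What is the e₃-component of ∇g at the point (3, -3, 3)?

3

(∇g)_3 = ∂g/∂r = p
At (3, -3, 3): 3.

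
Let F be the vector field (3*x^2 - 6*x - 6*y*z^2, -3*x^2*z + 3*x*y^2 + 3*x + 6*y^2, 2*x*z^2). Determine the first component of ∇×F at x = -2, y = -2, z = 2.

(∇×F)_1 = ∂F₃/∂y − ∂F₂/∂z
= 0 − (-3*x^2)
= 3*x^2
At (-2, -2, 2): 12.

12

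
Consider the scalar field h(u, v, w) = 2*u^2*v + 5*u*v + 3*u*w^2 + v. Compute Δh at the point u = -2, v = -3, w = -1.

-24

∂²h/∂u² = 4*v
∂²h/∂v² = 0
∂²h/∂w² = 6*u
∇²h = 6*u + 4*v
At (-2, -3, -1): -24.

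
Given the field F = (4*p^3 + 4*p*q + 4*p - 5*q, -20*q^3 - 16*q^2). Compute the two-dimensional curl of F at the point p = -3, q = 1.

17

∂F₂/∂p = 0
∂F₁/∂q = 4*p - 5
Scalar curl = -4*p + 5
At (-3, 1): 17.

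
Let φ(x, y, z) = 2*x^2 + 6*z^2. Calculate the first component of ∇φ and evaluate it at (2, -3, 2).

8

(∇φ)_1 = ∂φ/∂x = 4*x
At (2, -3, 2): 8.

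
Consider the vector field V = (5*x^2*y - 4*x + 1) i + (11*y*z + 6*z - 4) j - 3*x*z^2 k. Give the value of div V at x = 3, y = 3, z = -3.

107

∂V₁/∂x = 10*x*y - 4
∂V₂/∂y = 11*z
∂V₃/∂z = -6*x*z
∇·V = 10*x*y - 6*x*z + 11*z - 4
At (3, 3, -3): 107.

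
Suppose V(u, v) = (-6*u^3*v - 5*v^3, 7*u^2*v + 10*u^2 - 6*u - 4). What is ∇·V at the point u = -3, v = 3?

∂V₁/∂u = -18*u^2*v
∂V₂/∂v = 7*u^2
∇·V = -18*u^2*v + 7*u^2
At (-3, 3): -423.

-423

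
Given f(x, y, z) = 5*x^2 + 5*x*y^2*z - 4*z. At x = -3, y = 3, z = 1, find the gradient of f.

∂f/∂x = 10*x + 5*y^2*z
∂f/∂y = 10*x*y*z
∂f/∂z = 5*x*y^2 - 4
∇f = (10*x + 5*y^2*z, 10*x*y*z, 5*x*y^2 - 4)
At (-3, 3, 1): (15, -90, -139).

(15, -90, -139)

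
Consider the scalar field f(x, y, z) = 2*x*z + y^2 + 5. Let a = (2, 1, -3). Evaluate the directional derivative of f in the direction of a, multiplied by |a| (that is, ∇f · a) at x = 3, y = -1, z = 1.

-16

∂f/∂x = 2*z
∂f/∂y = 2*y
∂f/∂z = 2*x
∇f at (3, -1, 1) = (2, -2, 6)
∇f · a = (2)(2) + (-2)(1) + (6)(-3) = -16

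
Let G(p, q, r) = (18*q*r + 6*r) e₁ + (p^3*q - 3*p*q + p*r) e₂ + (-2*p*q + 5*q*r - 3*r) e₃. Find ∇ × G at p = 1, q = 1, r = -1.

(-8, 26, 17)

(∇×G)₁ = ∂G₃/∂q − ∂G₂/∂r = -3*p + 5*r
(∇×G)₂ = ∂G₁/∂r − ∂G₃/∂p = 20*q + 6
(∇×G)₃ = ∂G₂/∂p − ∂G₁/∂q = 3*p^2*q - 3*q - 17*r
∇×G = (-3*p + 5*r, 20*q + 6, 3*p^2*q - 3*q - 17*r)
At (1, 1, -1): (-8, 26, 17).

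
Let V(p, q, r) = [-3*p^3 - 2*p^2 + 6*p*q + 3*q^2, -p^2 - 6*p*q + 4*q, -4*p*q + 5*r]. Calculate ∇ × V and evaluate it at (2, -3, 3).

(∇×V)₁ = ∂V₃/∂q − ∂V₂/∂r = -4*p
(∇×V)₂ = ∂V₁/∂r − ∂V₃/∂p = 4*q
(∇×V)₃ = ∂V₂/∂p − ∂V₁/∂q = -8*p - 12*q
∇×V = (-4*p, 4*q, -8*p - 12*q)
At (2, -3, 3): (-8, -12, 20).

(-8, -12, 20)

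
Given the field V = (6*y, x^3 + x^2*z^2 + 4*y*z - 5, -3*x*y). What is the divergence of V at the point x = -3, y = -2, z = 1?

4

∂V₁/∂x = 0
∂V₂/∂y = 4*z
∂V₃/∂z = 0
∇·V = 4*z
At (-3, -2, 1): 4.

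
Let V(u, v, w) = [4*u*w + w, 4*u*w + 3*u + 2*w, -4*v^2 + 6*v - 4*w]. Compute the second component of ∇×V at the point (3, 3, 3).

(∇×V)_2 = ∂V₁/∂w − ∂V₃/∂u
= 4*u + 1 − (0)
= 4*u + 1
At (3, 3, 3): 13.

13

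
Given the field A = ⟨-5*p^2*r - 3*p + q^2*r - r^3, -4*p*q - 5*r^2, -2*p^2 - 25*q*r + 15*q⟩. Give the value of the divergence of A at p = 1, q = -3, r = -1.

78

∂A₁/∂p = -10*p*r - 3
∂A₂/∂q = -4*p
∂A₃/∂r = -25*q
∇·A = -10*p*r - 4*p - 25*q - 3
At (1, -3, -1): 78.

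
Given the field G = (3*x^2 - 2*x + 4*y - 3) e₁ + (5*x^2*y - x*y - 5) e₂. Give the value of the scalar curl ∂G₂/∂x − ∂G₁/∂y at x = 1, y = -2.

-22

∂G₂/∂x = 10*x*y - y
∂G₁/∂y = 4
Scalar curl = 10*x*y - y - 4
At (1, -2): -22.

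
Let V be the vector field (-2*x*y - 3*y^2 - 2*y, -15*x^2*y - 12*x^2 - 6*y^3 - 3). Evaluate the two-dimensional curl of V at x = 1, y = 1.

-44

∂V₂/∂x = -30*x*y - 24*x
∂V₁/∂y = -2*x - 6*y - 2
Scalar curl = -30*x*y - 22*x + 6*y + 2
At (1, 1): -44.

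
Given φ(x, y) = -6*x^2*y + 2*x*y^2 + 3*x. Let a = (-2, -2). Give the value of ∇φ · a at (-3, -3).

∂φ/∂x = -12*x*y + 2*y^2 + 3
∂φ/∂y = -6*x^2 + 4*x*y
∇φ at (-3, -3) = (-87, -18)
∇φ · a = (-87)(-2) + (-18)(-2) = 210

210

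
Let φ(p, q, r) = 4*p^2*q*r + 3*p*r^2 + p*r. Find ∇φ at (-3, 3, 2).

(-130, 72, 69)

∂φ/∂p = 8*p*q*r + 3*r^2 + r
∂φ/∂q = 4*p^2*r
∂φ/∂r = 4*p^2*q + 6*p*r + p
∇φ = (8*p*q*r + 3*r^2 + r, 4*p^2*r, 4*p^2*q + 6*p*r + p)
At (-3, 3, 2): (-130, 72, 69).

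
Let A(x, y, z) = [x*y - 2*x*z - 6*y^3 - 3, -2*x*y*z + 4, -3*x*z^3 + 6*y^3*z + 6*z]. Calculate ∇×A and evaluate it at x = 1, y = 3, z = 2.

(∇×A)₁ = ∂A₃/∂y − ∂A₂/∂z = 2*x*y + 18*y^2*z
(∇×A)₂ = ∂A₁/∂z − ∂A₃/∂x = -2*x + 3*z^3
(∇×A)₃ = ∂A₂/∂x − ∂A₁/∂y = -x + 18*y^2 - 2*y*z
∇×A = (2*x*y + 18*y^2*z, -2*x + 3*z^3, -x + 18*y^2 - 2*y*z)
At (1, 3, 2): (330, 22, 149).

(330, 22, 149)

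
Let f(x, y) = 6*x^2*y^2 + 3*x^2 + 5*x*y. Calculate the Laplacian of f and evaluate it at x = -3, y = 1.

∂²f/∂x² = 6*(2*y^2 + 1)
∂²f/∂y² = 12*x^2
∇²f = 12*x^2 + 12*y^2 + 6
At (-3, 1): 126.

126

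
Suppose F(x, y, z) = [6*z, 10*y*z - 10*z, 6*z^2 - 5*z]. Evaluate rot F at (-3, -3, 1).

(∇×F)₁ = ∂F₃/∂y − ∂F₂/∂z = -10*y + 10
(∇×F)₂ = ∂F₁/∂z − ∂F₃/∂x = 6
(∇×F)₃ = ∂F₂/∂x − ∂F₁/∂y = 0
∇×F = (-10*y + 10, 6, 0)
At (-3, -3, 1): (40, 6, 0).

(40, 6, 0)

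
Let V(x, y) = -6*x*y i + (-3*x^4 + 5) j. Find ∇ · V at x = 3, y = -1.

6

∂V₁/∂x = -6*y
∂V₂/∂y = 0
∇·V = -6*y
At (3, -1): 6.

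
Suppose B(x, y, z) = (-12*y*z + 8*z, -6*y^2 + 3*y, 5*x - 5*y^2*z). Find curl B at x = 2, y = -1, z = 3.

(30, 15, 36)

(∇×B)₁ = ∂B₃/∂y − ∂B₂/∂z = -10*y*z
(∇×B)₂ = ∂B₁/∂z − ∂B₃/∂x = -12*y + 3
(∇×B)₃ = ∂B₂/∂x − ∂B₁/∂y = 12*z
∇×B = (-10*y*z, -12*y + 3, 12*z)
At (2, -1, 3): (30, 15, 36).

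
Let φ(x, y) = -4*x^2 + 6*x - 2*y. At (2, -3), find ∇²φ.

∂²φ/∂x² = -8
∂²φ/∂y² = 0
∇²φ = -8
At (2, -3): -8.

-8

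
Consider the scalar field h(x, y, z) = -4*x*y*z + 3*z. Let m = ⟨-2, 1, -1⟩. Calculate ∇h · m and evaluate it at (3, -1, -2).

25

∂h/∂x = -4*y*z
∂h/∂y = -4*x*z
∂h/∂z = -4*x*y + 3
∇h at (3, -1, -2) = (-8, 24, 15)
∇h · m = (-8)(-2) + (24)(1) + (15)(-1) = 25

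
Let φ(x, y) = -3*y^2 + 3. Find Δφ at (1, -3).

-6

∂²φ/∂x² = 0
∂²φ/∂y² = -6
∇²φ = -6
At (1, -3): -6.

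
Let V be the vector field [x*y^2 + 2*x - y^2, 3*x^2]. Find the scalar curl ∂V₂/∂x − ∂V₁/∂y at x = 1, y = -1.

∂V₂/∂x = 6*x
∂V₁/∂y = 2*x*y - 2*y
Scalar curl = -2*x*y + 6*x + 2*y
At (1, -1): 6.

6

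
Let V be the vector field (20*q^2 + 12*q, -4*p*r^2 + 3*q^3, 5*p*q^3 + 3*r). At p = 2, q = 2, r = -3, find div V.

∂V₁/∂p = 0
∂V₂/∂q = 9*q^2
∂V₃/∂r = 3
∇·V = 9*q^2 + 3
At (2, 2, -3): 39.

39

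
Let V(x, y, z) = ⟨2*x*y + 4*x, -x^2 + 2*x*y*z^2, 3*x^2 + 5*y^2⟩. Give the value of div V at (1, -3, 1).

0

∂V₁/∂x = 2*y + 4
∂V₂/∂y = 2*x*z^2
∂V₃/∂z = 0
∇·V = 2*x*z^2 + 2*y + 4
At (1, -3, 1): 0.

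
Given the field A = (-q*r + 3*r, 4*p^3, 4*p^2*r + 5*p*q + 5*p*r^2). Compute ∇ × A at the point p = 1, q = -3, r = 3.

(5, -48, 15)

(∇×A)₁ = ∂A₃/∂q − ∂A₂/∂r = 5*p
(∇×A)₂ = ∂A₁/∂r − ∂A₃/∂p = -8*p*r - 6*q - 5*r^2 + 3
(∇×A)₃ = ∂A₂/∂p − ∂A₁/∂q = 12*p^2 + r
∇×A = (5*p, -8*p*r - 6*q - 5*r^2 + 3, 12*p^2 + r)
At (1, -3, 3): (5, -48, 15).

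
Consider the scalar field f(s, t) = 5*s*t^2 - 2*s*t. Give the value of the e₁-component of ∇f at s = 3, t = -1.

7

(∇f)_1 = ∂f/∂s = 5*t^2 - 2*t
At (3, -1): 7.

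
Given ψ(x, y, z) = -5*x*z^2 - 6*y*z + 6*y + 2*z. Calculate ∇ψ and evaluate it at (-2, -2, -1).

(-5, 12, -6)

∂ψ/∂x = -5*z^2
∂ψ/∂y = -6*z + 6
∂ψ/∂z = -10*x*z - 6*y + 2
∇ψ = (-5*z^2, -6*z + 6, -10*x*z - 6*y + 2)
At (-2, -2, -1): (-5, 12, -6).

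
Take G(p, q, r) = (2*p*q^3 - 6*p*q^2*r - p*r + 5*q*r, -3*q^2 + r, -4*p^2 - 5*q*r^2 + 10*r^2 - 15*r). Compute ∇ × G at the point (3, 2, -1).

(∇×G)₁ = ∂G₃/∂q − ∂G₂/∂r = -5*r^2 - 1
(∇×G)₂ = ∂G₁/∂r − ∂G₃/∂p = -6*p*q^2 + 7*p + 5*q
(∇×G)₃ = ∂G₂/∂p − ∂G₁/∂q = -6*p*q^2 + 12*p*q*r - 5*r
∇×G = (-5*r^2 - 1, -6*p*q^2 + 7*p + 5*q, -6*p*q^2 + 12*p*q*r - 5*r)
At (3, 2, -1): (-6, -41, -139).

(-6, -41, -139)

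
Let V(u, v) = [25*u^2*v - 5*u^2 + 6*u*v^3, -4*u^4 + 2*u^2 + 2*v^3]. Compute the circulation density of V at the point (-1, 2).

59

∂V₂/∂u = -16*u^3 + 4*u
∂V₁/∂v = 25*u^2 + 18*u*v^2
Scalar curl = -16*u^3 - 25*u^2 - 18*u*v^2 + 4*u
At (-1, 2): 59.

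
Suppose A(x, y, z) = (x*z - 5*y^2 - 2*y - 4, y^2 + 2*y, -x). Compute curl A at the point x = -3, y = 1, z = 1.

(∇×A)₁ = ∂A₃/∂y − ∂A₂/∂z = 0
(∇×A)₂ = ∂A₁/∂z − ∂A₃/∂x = x + 1
(∇×A)₃ = ∂A₂/∂x − ∂A₁/∂y = 10*y + 2
∇×A = (0, x + 1, 10*y + 2)
At (-3, 1, 1): (0, -2, 12).

(0, -2, 12)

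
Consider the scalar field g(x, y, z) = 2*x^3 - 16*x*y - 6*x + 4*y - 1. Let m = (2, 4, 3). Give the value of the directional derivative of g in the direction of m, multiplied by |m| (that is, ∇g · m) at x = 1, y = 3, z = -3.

-144

∂g/∂x = 6*x^2 - 16*y - 6
∂g/∂y = -16*x + 4
∂g/∂z = 0
∇g at (1, 3, -3) = (-48, -12, 0)
∇g · m = (-48)(2) + (-12)(4) + (0)(3) = -144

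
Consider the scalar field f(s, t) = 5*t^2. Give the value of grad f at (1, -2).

(0, -20)

∂f/∂s = 0
∂f/∂t = 10*t
∇f = (0, 10*t)
At (1, -2): (0, -20).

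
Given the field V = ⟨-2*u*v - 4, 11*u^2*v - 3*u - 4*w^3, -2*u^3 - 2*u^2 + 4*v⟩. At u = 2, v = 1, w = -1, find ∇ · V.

42

∂V₁/∂u = -2*v
∂V₂/∂v = 11*u^2
∂V₃/∂w = 0
∇·V = 11*u^2 - 2*v
At (2, 1, -1): 42.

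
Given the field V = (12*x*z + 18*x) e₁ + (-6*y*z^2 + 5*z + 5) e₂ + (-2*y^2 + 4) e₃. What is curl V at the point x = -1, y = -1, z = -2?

(23, -12, 0)

(∇×V)₁ = ∂V₃/∂y − ∂V₂/∂z = 12*y*z - 4*y - 5
(∇×V)₂ = ∂V₁/∂z − ∂V₃/∂x = 12*x
(∇×V)₃ = ∂V₂/∂x − ∂V₁/∂y = 0
∇×V = (12*y*z - 4*y - 5, 12*x, 0)
At (-1, -1, -2): (23, -12, 0).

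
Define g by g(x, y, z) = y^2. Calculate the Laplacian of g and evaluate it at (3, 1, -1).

∂²g/∂x² = 0
∂²g/∂y² = 2
∂²g/∂z² = 0
∇²g = 2
At (3, 1, -1): 2.

2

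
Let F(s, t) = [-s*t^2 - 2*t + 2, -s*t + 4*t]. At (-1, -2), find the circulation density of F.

8

∂F₂/∂s = -t
∂F₁/∂t = -2*s*t - 2
Scalar curl = 2*s*t - t + 2
At (-1, -2): 8.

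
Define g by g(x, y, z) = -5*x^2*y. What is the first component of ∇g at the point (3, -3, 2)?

(∇g)_1 = ∂g/∂x = -10*x*y
At (3, -3, 2): 90.

90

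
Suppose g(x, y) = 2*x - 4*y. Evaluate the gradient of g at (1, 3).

∂g/∂x = 2
∂g/∂y = -4
∇g = (2, -4)
At (1, 3): (2, -4).

(2, -4)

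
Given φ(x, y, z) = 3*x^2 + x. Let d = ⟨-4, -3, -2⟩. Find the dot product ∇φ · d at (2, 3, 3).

-52

∂φ/∂x = 6*x + 1
∂φ/∂y = 0
∂φ/∂z = 0
∇φ at (2, 3, 3) = (13, 0, 0)
∇φ · d = (13)(-4) + (0)(-3) + (0)(-2) = -52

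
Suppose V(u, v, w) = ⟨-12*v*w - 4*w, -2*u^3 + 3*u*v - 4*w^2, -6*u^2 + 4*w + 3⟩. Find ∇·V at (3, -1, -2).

13

∂V₁/∂u = 0
∂V₂/∂v = 3*u
∂V₃/∂w = 4
∇·V = 3*u + 4
At (3, -1, -2): 13.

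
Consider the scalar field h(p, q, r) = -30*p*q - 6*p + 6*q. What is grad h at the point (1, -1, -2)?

(24, -24, 0)

∂h/∂p = -30*q - 6
∂h/∂q = -30*p + 6
∂h/∂r = 0
∇h = (-30*q - 6, -30*p + 6, 0)
At (1, -1, -2): (24, -24, 0).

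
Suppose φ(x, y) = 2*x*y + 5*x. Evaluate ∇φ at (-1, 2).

(9, -2)

∂φ/∂x = 2*y + 5
∂φ/∂y = 2*x
∇φ = (2*y + 5, 2*x)
At (-1, 2): (9, -2).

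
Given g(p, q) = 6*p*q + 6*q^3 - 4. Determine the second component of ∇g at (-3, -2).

54

(∇g)_2 = ∂g/∂q = 6*p + 18*q^2
At (-3, -2): 54.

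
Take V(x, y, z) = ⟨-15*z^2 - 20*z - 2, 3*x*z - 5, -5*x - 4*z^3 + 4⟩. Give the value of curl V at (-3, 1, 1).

(9, -45, 3)

(∇×V)₁ = ∂V₃/∂y − ∂V₂/∂z = -3*x
(∇×V)₂ = ∂V₁/∂z − ∂V₃/∂x = -30*z - 15
(∇×V)₃ = ∂V₂/∂x − ∂V₁/∂y = 3*z
∇×V = (-3*x, -30*z - 15, 3*z)
At (-3, 1, 1): (9, -45, 3).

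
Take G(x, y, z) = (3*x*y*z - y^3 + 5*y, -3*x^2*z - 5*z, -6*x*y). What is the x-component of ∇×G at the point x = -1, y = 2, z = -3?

(∇×G)_1 = ∂G₃/∂y − ∂G₂/∂z
= -6*x − (-3*x^2 - 5)
= 3*x^2 - 6*x + 5
At (-1, 2, -3): 14.

14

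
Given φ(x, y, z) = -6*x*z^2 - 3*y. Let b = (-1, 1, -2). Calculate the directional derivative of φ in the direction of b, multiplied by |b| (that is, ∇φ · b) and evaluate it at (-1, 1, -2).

∂φ/∂x = -6*z^2
∂φ/∂y = -3
∂φ/∂z = -12*x*z
∇φ at (-1, 1, -2) = (-24, -3, -24)
∇φ · b = (-24)(-1) + (-3)(1) + (-24)(-2) = 69

69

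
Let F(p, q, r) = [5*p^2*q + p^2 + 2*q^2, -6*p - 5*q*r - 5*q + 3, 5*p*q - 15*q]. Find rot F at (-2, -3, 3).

(∇×F)₁ = ∂F₃/∂q − ∂F₂/∂r = 5*p + 5*q - 15
(∇×F)₂ = ∂F₁/∂r − ∂F₃/∂p = -5*q
(∇×F)₃ = ∂F₂/∂p − ∂F₁/∂q = -5*p^2 - 4*q - 6
∇×F = (5*p + 5*q - 15, -5*q, -5*p^2 - 4*q - 6)
At (-2, -3, 3): (-40, 15, -14).

(-40, 15, -14)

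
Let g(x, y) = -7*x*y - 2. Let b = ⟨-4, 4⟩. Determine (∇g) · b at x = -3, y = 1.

∂g/∂x = -7*y
∂g/∂y = -7*x
∇g at (-3, 1) = (-7, 21)
∇g · b = (-7)(-4) + (21)(4) = 112

112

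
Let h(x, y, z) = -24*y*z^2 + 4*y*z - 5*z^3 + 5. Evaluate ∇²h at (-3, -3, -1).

∂²h/∂x² = 0
∂²h/∂y² = 0
∂²h/∂z² = -6*(8*y + 5*z)
∇²h = -48*y - 30*z
At (-3, -3, -1): 174.

174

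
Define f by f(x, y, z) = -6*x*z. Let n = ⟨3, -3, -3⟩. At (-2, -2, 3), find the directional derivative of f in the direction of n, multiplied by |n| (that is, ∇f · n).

-90

∂f/∂x = -6*z
∂f/∂y = 0
∂f/∂z = -6*x
∇f at (-2, -2, 3) = (-18, 0, 12)
∇f · n = (-18)(3) + (0)(-3) + (12)(-3) = -90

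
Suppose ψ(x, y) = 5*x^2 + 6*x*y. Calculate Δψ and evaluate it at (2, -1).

10

∂²ψ/∂x² = 10
∂²ψ/∂y² = 0
∇²ψ = 10
At (2, -1): 10.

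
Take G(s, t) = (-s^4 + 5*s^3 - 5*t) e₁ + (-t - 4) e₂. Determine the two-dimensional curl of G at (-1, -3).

∂G₂/∂s = 0
∂G₁/∂t = -5
Scalar curl = 5
At (-1, -3): 5.

5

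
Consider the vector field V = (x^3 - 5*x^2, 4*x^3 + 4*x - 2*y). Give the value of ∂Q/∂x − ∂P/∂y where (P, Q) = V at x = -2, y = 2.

∂V₂/∂x = 12*x^2 + 4
∂V₁/∂y = 0
Scalar curl = 12*x^2 + 4
At (-2, 2): 52.

52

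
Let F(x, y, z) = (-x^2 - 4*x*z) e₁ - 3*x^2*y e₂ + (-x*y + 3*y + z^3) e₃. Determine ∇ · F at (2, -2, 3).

-1

∂F₁/∂x = -2*x - 4*z
∂F₂/∂y = -3*x^2
∂F₃/∂z = 3*z^2
∇·F = -3*x^2 - 2*x + 3*z^2 - 4*z
At (2, -2, 3): -1.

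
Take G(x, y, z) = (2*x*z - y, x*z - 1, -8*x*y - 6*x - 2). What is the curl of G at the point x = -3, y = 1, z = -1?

(∇×G)₁ = ∂G₃/∂y − ∂G₂/∂z = -9*x
(∇×G)₂ = ∂G₁/∂z − ∂G₃/∂x = 2*x + 8*y + 6
(∇×G)₃ = ∂G₂/∂x − ∂G₁/∂y = z + 1
∇×G = (-9*x, 2*x + 8*y + 6, z + 1)
At (-3, 1, -1): (27, 8, 0).

(27, 8, 0)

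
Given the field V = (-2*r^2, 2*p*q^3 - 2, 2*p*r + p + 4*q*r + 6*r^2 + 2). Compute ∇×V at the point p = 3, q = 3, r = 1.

(∇×V)₁ = ∂V₃/∂q − ∂V₂/∂r = 4*r
(∇×V)₂ = ∂V₁/∂r − ∂V₃/∂p = -6*r - 1
(∇×V)₃ = ∂V₂/∂p − ∂V₁/∂q = 2*q^3
∇×V = (4*r, -6*r - 1, 2*q^3)
At (3, 3, 1): (4, -7, 54).

(4, -7, 54)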